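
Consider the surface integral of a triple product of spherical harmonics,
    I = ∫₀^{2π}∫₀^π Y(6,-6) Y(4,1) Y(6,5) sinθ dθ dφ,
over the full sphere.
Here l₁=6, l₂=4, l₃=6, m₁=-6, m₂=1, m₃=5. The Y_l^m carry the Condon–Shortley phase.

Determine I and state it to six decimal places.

Rules hold: Σm=0, L=16 even, 2≤6≤10.
N = 13·9·13 = 1521
Δ = 4!·8!·4!/17! = 1/15315300
Racah Σ t=0..4: t=0:+1/829440 t=1:−1/25920 t=2:+1/9216 t=3:−1/25920 t=4:+1/829440 = 7/207360
⇒ 3j(6 4 6; 0 0 0)² = 28/2431, sgn +1
Racah Σ t=4..4: t=4:+1/5806080 = 1/5806080
⇒ 3j(6 4 6; -6 1 5)² = 165/6188, sgn -1
4πI² = N·(3j₀)²·(3jₘ)² = 135/289
I = -1·√(0.467128/4π) = -0.19280266

-0.192803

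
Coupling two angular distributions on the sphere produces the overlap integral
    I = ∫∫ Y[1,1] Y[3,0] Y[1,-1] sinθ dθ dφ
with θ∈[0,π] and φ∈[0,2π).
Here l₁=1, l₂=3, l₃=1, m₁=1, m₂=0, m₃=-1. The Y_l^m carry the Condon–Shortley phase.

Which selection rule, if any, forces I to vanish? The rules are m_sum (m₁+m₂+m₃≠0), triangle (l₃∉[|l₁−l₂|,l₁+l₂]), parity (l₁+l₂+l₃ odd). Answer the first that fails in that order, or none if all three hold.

triangle

azimuthal sum: 1 + 0 − 1 = 0  ✓
2 ≤ 1 ≤ 4 (triangle on l)  ✗
L = 1 + 3 + 1 = 5 (odd)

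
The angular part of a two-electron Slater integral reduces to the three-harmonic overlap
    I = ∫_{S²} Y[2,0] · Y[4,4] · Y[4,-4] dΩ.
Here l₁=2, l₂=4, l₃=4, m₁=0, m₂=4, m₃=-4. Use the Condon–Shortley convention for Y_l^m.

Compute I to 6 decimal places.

Rules hold: Σm=0, L=10 even, 2≤4≤6.
N = 5·9·9 = 405
Δ = 2!·2!·6!/11! = 1/13860
Racah Σ t=0..2: t=0:+1/192 t=1:−1/36 t=2:+1/192 = -5/288
⇒ 3j(2 4 4; 0 0 0)² = 20/693, sgn -1
Racah Σ t=2..2: t=2:+1/2880 = 1/2880
⇒ 3j(2 4 4; 0 4 -4)² = 28/495, sgn +1
4πI² = N·(3j₀)²·(3jₘ)² = 80/121
I = -1·√(0.661157/4π) = -0.22937568

-0.229376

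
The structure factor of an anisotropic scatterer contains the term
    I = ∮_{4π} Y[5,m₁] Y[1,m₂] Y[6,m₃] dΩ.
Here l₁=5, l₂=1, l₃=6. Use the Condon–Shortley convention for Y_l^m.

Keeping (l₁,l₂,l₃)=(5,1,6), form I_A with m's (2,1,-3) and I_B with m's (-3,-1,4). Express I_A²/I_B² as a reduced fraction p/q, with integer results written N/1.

4/5

l's match ⇒ only the (l;m) 3-j factors differ between A and B.
A: triangle coeff Δ(5,1,6) = 1/858; Σ_t [0,0]: t=0:+1/60480 = 1/60480; (3j)²=6/143 [(5 1 6; 2 1 -3)], sign=-1
B: triangle coeff Δ(5,1,6) = 1/858; Σ_t [0,0]: t=0:+1/161280 = 1/161280; (3j)²=15/286 [(5 1 6; -3 -1 4)], sign=+1
I_A²/I_B² = (6/143)/(15/286) = 4/5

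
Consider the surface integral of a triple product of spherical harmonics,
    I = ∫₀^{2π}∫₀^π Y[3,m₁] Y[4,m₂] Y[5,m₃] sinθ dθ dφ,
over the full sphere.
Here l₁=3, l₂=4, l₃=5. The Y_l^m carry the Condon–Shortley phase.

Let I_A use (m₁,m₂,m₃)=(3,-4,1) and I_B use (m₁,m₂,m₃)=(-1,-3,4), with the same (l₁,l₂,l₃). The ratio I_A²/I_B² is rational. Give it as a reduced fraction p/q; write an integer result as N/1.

10/7

Shared (l₁,l₂,l₃)=(3,4,5): N and (l;000)² cancel in I_A²/I_B².
A: Δ = 2!·4!·6!/13! = 1/180180; Racah Σ t=0..0: t=0:+1/34560 = 1/34560; ⇒ 3j(3 4 5; 3 -4 1)² = 1/429, sgn +1
B: Δ = 2!·4!·6!/13! = 1/180180; Racah Σ t=0..1: t=0:+1/5760 t=1:−1/4320 = -1/17280; ⇒ 3j(3 4 5; -1 -3 4)² = 7/4290, sgn +1
I_A²/I_B² = (1/429)/(7/4290) = 10/7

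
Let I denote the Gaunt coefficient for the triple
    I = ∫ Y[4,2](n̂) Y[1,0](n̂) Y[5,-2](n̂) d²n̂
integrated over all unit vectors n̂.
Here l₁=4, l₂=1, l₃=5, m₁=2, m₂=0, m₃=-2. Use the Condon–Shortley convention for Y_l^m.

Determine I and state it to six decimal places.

0.225034

m-sum 0 ✓  L=10 even ✓  3≤5≤5 ✓
Π(2lᵢ+1) = 9×3×11 = 297
triangle coeff Δ(4,1,5) = 1/495
Σ_t [0,0]: t=0:+1/576 = 1/576
(3j)²=5/99 [(4 1 5; 0 0 0)], sign=-1
Σ_t [0,0]: t=0:+1/1440 = 1/1440
(3j)²=7/165 [(4 1 5; 2 0 -2)], sign=-1
⇒ 4πI² = 7/11
I = (+1)√(7/11/(4π)) = 0.22503380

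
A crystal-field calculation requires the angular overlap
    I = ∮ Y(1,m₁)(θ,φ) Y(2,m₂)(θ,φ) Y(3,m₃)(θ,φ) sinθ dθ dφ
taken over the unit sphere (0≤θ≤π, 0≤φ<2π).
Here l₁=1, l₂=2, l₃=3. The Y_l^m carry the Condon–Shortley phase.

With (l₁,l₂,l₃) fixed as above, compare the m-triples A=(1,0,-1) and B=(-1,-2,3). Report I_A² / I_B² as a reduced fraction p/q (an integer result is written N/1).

Same 1,2,3: normalisation and zero-m 3j drop out of the ratio.
A: Δ: 0! 2! 4! / 7! → 1/105; sum: t=0:+1/8 = 1/8; 3j²(1 2 3; 1 0 -1) = Δ·Π!·Σ² = 2/35  (sign +1)
B: Δ: 0! 2! 4! / 7! → 1/105; sum: t=0:+1/48 = 1/48; 3j²(1 2 3; -1 -2 3) = Δ·Π!·Σ² = 1/7  (sign +1)
I_A²/I_B² = (2/35)/(1/7) = 2/5

2/5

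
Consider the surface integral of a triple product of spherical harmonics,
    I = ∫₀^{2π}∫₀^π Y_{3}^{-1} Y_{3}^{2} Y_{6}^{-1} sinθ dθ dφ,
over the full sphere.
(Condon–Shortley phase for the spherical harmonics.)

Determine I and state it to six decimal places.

-0.121471

Checks pass: Σm=0; 12 even; l₃=6∈[0,6].
(2·3+1)(2·3+1)(2·6+1) = 637
Δ: 0! 6! 6! / 13! → 1/12012
sum: t=0:+1/1296 = 1/1296
3j²(3 3 6; 0 0 0) = Δ·Π!·Σ² = 100/3003  (sign +1)
sum: t=0:+1/5760 = 1/5760
3j²(3 3 6; -1 2 -1) = Δ·Π!·Σ² = 5/572  (sign -1)
combine: 4πI² = 637·100/3003·5/572 = 875/4719
take √, sign -1: I = -0.12147142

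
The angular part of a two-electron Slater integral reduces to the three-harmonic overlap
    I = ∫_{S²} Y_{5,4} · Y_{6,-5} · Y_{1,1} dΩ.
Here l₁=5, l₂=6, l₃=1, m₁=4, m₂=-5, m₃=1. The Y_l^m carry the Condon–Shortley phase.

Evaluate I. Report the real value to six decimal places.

m-sum 0 ✓  L=12 even ✓  1≤1≤11 ✓
Π(2lᵢ+1) = 11×13×3 = 429
triangle coeff Δ(5,6,1) = 1/858
Σ_t [5,5]: t=5:−1/14400 = -1/14400
(3j)²=6/143 [(5 6 1; 0 0 0)], sign=+1
Σ_t [1,1]: t=1:−1/725760 = -1/725760
(3j)²=5/78 [(5 6 1; 4 -5 1)], sign=-1
⇒ 4πI² = 15/13
I = (-1)√(15/13/(4π)) = -0.30301841

-0.303018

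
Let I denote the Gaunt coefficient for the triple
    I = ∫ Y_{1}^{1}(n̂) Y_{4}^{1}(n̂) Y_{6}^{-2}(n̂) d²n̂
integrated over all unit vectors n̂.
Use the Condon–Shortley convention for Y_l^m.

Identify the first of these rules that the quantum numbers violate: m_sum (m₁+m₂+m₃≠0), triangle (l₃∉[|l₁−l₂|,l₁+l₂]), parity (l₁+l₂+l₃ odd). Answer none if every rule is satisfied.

triangle

azimuthal sum: 1 + 1 − 2 = 0  ✓
3 ≤ 6 ≤ 5 (triangle on l)  ✗
L = 1 + 4 + 6 = 11 (odd)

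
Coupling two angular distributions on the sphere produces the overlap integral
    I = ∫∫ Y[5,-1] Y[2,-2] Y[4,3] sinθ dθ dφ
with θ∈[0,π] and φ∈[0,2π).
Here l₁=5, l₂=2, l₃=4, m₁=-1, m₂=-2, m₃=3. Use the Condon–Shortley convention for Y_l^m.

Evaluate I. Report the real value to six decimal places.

L=11 odd ⇒ parity kills the (l;000) factor ⇒ I = 0

0.000000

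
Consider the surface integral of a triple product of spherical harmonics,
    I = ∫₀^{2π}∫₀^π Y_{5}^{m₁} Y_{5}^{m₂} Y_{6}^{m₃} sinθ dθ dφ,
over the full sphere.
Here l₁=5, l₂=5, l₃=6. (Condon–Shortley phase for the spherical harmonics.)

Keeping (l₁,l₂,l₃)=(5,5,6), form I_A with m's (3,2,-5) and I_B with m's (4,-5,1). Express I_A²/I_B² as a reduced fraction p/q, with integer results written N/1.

l's match ⇒ only the (l;m) 3-j factors differ between A and B.
A: triangle coeff Δ(5,5,6) = 1/28588560; Σ_t [1,2]: t=1:−1/518400 t=2:+1/345600 = 1/1036800; (3j)²=7/2210 [(5 5 6; 3 2 -5)], sign=-1
B: triangle coeff Δ(5,5,6) = 1/28588560; Σ_t [0,0]: t=0:+1/2073600 = 1/2073600; (3j)²=63/9724 [(5 5 6; 4 -5 1)], sign=-1
I_A²/I_B² = (7/2210)/(63/9724) = 22/45

22/45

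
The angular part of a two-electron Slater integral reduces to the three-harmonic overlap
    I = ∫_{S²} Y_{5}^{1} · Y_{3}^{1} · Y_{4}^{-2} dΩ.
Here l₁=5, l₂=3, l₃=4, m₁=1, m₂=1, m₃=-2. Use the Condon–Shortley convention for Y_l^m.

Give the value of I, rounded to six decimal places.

Rules hold: Σm=0, L=12 even, 2≤4≤8.
N = 11·7·9 = 693
Δ = 4!·6!·2!/13! = 1/180180
Racah Σ t=1..3: t=1:−1/576 t=2:+1/144 t=3:−1/576 = 1/288
⇒ 3j(5 3 4; 0 0 0)² = 20/1001, sgn +1
Racah Σ t=2..4: t=2:+1/384 t=3:−1/720 t=4:+1/34560 = 43/34560
⇒ 3j(5 3 4; 1 1 -2)² = 1849/180180, sgn +1
4πI² = N·(3j₀)²·(3jₘ)² = 1849/13013
I = +1·√(0.142089/4π) = 0.10633465

0.106335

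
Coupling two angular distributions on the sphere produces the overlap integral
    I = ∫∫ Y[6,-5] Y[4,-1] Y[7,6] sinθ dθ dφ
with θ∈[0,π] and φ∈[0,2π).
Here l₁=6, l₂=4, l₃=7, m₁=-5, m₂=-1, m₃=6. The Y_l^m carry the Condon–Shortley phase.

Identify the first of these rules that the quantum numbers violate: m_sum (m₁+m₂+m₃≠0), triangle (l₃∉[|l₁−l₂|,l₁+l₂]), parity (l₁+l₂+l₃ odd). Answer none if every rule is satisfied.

m₁+m₂+m₃ = -5 − 1 + 6 = 0  ✓
triangle: |6−4|=2 ≤ l₃=7 ≤ 6+4=10  ✓
parity: l₁+l₂+l₃ = 17 is odd  ✗

parity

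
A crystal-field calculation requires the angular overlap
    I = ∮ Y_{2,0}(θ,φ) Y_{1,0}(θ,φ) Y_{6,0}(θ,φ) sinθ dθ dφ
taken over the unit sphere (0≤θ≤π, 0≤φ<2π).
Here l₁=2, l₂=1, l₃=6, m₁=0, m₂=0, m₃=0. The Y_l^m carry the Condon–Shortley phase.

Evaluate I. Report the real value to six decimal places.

0.000000

l₃=6 ∉ [1,3] — triangle fails ⇒ I = 0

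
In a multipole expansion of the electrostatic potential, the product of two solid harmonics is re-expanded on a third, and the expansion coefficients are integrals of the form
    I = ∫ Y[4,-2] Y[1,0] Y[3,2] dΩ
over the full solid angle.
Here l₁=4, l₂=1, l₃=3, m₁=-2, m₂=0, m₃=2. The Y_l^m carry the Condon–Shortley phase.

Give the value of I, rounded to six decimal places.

Checks pass: Σm=0; 8 even; l₃=3∈[3,5].
(2·4+1)(2·1+1)(2·3+1) = 189
Δ: 2! 6! 0! / 9! → 1/252
sum: t=1:−1/36 = -1/36
3j²(4 1 3; 0 0 0) = Δ·Π!·Σ² = 4/63  (sign +1)
sum: t=1:−1/120 = -1/120
3j²(4 1 3; -2 0 2) = Δ·Π!·Σ² = 1/21  (sign +1)
combine: 4πI² = 189·4/63·1/21 = 4/7
take √, sign +1: I = 0.21324362

0.213244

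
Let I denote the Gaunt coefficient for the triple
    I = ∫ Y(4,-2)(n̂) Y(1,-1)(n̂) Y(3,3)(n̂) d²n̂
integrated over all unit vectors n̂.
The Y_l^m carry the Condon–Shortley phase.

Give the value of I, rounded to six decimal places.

Checks pass: Σm=0; 8 even; l₃=3∈[3,5].
(2·4+1)(2·1+1)(2·3+1) = 189
Δ: 2! 6! 0! / 9! → 1/252
sum: t=1:−1/36 = -1/36
3j²(4 1 3; 0 0 0) = Δ·Π!·Σ² = 4/63  (sign +1)
sum: t=0:+1/1440 = 1/1440
3j²(4 1 3; -2 -1 3) = Δ·Π!·Σ² = 1/252  (sign +1)
combine: 4πI² = 189·4/63·1/252 = 1/21
take √, sign +1: I = 0.06155813

0.061558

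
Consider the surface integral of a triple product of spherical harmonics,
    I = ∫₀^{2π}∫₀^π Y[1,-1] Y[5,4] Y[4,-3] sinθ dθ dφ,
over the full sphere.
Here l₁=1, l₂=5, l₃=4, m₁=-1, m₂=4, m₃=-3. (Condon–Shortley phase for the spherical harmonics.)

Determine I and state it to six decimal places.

Checks pass: Σm=0; 10 even; l₃=4∈[4,6].
(2·1+1)(2·5+1)(2·4+1) = 297
Δ: 2! 0! 8! / 11! → 1/495
sum: t=1:−1/576 = -1/576
3j²(1 5 4; 0 0 0) = Δ·Π!·Σ² = 5/99  (sign -1)
sum: t=2:+1/10080 = 1/10080
3j²(1 5 4; -1 4 -3) = Δ·Π!·Σ² = 4/55  (sign -1)
combine: 4πI² = 297·5/99·4/55 = 12/11
take √, sign +1: I = 0.29463840

0.294638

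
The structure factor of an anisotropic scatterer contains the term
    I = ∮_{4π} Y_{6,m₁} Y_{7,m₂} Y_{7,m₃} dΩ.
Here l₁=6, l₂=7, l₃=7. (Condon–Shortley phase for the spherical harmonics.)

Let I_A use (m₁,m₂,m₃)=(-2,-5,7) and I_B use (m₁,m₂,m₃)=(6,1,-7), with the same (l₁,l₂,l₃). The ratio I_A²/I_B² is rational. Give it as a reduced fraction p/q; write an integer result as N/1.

Shared (l₁,l₂,l₃)=(6,7,7): N and (l;000)² cancel in I_A²/I_B².
A: Δ = 6!·6!·8!/21! = 1/2444321880; Racah Σ t=2..2: t=2:+1/1393459200 = 1/1393459200; ⇒ 3j(6 7 7; -2 -5 7)² = 11/646, sgn +1
B: Δ = 6!·6!·8!/21! = 1/2444321880; Racah Σ t=0..0: t=0:+1/20901888000 = 1/20901888000; ⇒ 3j(6 7 7; 6 1 -7)² = 11/9690, sgn +1
I_A²/I_B² = (11/646)/(11/9690) = 15/1

15/1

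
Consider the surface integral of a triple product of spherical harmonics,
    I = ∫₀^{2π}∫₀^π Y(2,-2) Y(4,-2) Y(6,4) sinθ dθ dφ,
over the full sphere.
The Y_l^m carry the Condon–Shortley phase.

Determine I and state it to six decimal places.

Checks pass: Σm=0; 12 even; l₃=6∈[2,6].
(2·2+1)(2·4+1)(2·6+1) = 585
Δ: 0! 4! 8! / 13! → 1/6435
sum: t=0:+1/2304 = 1/2304
3j²(2 4 6; 0 0 0) = Δ·Π!·Σ² = 5/143  (sign +1)
sum: t=0:+1/34560 = 1/34560
3j²(2 4 6; -2 -2 4) = Δ·Π!·Σ² = 14/429  (sign +1)
combine: 4πI² = 585·5/143·14/429 = 1050/1573
take √, sign +1: I = 0.23047581

0.230476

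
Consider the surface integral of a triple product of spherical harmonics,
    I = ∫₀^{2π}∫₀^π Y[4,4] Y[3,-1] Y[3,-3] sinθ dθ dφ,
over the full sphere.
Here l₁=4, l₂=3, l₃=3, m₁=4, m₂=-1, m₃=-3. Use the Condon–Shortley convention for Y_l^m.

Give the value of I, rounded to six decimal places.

Rules hold: Σm=0, L=10 even, 1≤3≤7.
N = 9·7·7 = 441
Δ = 4!·4!·2!/11! = 1/34650
Racah Σ t=1..3: t=1:−1/72 t=2:+1/16 t=3:−1/72 = 5/144
⇒ 3j(4 3 3; 0 0 0)² = 2/77, sgn -1
Racah Σ t=0..0: t=0:+1/1152 = 1/1152
⇒ 3j(4 3 3; 4 -1 -3)² = 1/33, sgn +1
4πI² = N·(3j₀)²·(3jₘ)² = 42/121
I = -1·√(0.347107/4π) = -0.16619847

-0.166198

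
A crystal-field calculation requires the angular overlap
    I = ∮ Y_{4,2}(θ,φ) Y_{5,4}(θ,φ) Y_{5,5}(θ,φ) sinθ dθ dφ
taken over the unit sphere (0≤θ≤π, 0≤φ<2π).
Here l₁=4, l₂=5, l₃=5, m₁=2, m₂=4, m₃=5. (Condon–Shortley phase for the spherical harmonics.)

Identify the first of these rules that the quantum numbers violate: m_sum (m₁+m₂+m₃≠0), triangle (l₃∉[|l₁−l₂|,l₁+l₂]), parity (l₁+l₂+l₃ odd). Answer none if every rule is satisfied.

m_sum

azimuthal sum: 2 + 4 + 5 = 11  ✗
1 ≤ 5 ≤ 9 (triangle on l)
L = 4 + 5 + 5 = 14 (even)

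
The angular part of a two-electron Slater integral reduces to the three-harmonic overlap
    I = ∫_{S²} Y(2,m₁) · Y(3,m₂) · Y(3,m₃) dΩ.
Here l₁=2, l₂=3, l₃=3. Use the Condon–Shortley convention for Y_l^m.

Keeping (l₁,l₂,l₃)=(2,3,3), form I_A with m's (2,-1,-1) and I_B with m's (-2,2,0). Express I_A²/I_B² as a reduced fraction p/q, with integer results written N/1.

6/5

l's match ⇒ only the (l;m) 3-j factors differ between A and B.
A: triangle coeff Δ(2,3,3) = 1/3780; Σ_t [0,0]: t=0:+1/16 = 1/16; (3j)²=2/35 [(2 3 3; 2 -1 -1)], sign=+1
B: triangle coeff Δ(2,3,3) = 1/3780; Σ_t [2,2]: t=2:+1/24 = 1/24; (3j)²=1/21 [(2 3 3; -2 2 0)], sign=-1
I_A²/I_B² = (2/35)/(1/21) = 6/5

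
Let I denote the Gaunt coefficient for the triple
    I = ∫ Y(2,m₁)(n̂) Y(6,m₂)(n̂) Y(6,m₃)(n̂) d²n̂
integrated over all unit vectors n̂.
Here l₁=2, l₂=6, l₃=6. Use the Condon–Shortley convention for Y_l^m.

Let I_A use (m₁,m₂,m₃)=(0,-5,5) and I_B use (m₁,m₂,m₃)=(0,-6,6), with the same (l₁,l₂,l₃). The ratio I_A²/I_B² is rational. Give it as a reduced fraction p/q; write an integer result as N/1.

1/4

Same 2,6,6: normalisation and zero-m 3j drop out of the ratio.
A: Δ: 2! 2! 10! / 15! → 1/90090; sum: t=0:+1/1451520 t=1:−1/3628800 = 1/2419200; 3j²(2 6 6; 0 -5 5) = Δ·Π!·Σ² = 11/910  (sign -1)
B: Δ: 2! 2! 10! / 15! → 1/90090; sum: t=0:+1/14515200 = 1/14515200; 3j²(2 6 6; 0 -6 6) = Δ·Π!·Σ² = 22/455  (sign +1)
I_A²/I_B² = (11/910)/(22/455) = 1/4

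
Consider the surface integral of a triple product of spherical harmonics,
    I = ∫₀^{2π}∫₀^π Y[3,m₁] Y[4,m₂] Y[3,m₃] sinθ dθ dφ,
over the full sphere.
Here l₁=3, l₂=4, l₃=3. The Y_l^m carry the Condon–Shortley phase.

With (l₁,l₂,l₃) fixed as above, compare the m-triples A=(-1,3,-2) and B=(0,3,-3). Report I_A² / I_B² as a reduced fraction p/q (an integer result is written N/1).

2/9

Same 3,4,3: normalisation and zero-m 3j drop out of the ratio.
A: Δ: 4! 2! 4! / 11! → 1/34650; sum: t=3:−1/144 t=4:+1/288 = -1/288; 3j²(3 4 3; -1 3 -2) = Δ·Π!·Σ² = 1/99  (sign +1)
B: Δ: 4! 2! 4! / 11! → 1/34650; sum: t=3:−1/288 = -1/288; 3j²(3 4 3; 0 3 -3) = Δ·Π!·Σ² = 1/22  (sign -1)
I_A²/I_B² = (1/99)/(1/22) = 2/9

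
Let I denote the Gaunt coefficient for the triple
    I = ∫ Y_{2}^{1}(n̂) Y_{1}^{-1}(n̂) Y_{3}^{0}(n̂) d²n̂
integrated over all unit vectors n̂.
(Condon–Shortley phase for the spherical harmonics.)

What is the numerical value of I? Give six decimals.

Rules hold: Σm=0, L=6 even, 1≤3≤3.
N = 5·3·7 = 105
Δ = 0!·4!·2!/7! = 1/105
Racah Σ t=0..0: t=0:+1/4 = 1/4
⇒ 3j(2 1 3; 0 0 0)² = 3/35, sgn -1
Racah Σ t=0..0: t=0:+1/12 = 1/12
⇒ 3j(2 1 3; 1 -1 0)² = 1/35, sgn -1
4πI² = N·(3j₀)²·(3jₘ)² = 9/35
I = +1·√(0.257143/4π) = 0.14304817

0.143048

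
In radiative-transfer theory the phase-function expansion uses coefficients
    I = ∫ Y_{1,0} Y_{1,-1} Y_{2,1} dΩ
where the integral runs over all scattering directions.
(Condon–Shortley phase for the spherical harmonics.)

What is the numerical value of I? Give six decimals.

m-sum 0 ✓  L=4 even ✓  0≤2≤2 ✓
Π(2lᵢ+1) = 3×3×5 = 45
triangle coeff Δ(1,1,2) = 1/30
Σ_t [0,0]: t=0:+1/1 = 1/1
(3j)²=2/15 [(1 1 2; 0 0 0)], sign=+1
Σ_t [0,0]: t=0:+1/2 = 1/2
(3j)²=1/10 [(1 1 2; 0 -1 1)], sign=-1
⇒ 4πI² = 3/5
I = (-1)√(3/5/(4π)) = -0.21850969

-0.218510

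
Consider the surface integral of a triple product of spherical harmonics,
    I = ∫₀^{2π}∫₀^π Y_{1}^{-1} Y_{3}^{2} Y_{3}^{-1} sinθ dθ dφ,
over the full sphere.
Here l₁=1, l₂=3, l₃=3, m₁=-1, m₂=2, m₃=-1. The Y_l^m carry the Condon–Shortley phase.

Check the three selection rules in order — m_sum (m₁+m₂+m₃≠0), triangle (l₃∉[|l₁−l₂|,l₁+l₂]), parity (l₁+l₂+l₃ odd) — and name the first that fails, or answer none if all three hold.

azimuthal sum: -1 + 2 − 1 = 0  ✓
2 ≤ 3 ≤ 4 (triangle on l)  ✓
L = 1 + 3 + 3 = 7 (odd)  ✗

parity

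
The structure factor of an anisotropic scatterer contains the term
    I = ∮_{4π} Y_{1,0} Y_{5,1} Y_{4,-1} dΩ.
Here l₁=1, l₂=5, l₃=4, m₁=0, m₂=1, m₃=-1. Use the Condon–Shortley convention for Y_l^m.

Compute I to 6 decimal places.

Checks pass: Σm=0; 10 even; l₃=4∈[4,6].
(2·1+1)(2·5+1)(2·4+1) = 297
Δ: 2! 0! 8! / 11! → 1/495
sum: t=1:−1/576 = -1/576
3j²(1 5 4; 0 0 0) = Δ·Π!·Σ² = 5/99  (sign -1)
sum: t=1:−1/720 = -1/720
3j²(1 5 4; 0 1 -1) = Δ·Π!·Σ² = 8/165  (sign +1)
combine: 4πI² = 297·5/99·8/165 = 8/11
take √, sign -1: I = -0.24057125

-0.240571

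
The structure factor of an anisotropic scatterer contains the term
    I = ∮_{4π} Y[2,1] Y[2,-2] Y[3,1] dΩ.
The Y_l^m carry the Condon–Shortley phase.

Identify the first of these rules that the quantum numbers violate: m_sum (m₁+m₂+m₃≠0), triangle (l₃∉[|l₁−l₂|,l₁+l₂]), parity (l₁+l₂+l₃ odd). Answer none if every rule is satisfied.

azimuthal sum: 1 − 2 + 1 = 0  ✓
0 ≤ 3 ≤ 4 (triangle on l)  ✓
L = 2 + 2 + 3 = 7 (odd)  ✗

parity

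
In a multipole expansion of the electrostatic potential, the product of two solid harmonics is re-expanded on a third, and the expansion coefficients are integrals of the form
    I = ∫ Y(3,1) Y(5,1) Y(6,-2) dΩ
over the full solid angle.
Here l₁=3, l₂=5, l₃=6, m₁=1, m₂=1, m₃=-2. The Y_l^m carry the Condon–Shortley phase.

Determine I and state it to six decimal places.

Checks pass: Σm=0; 14 even; l₃=6∈[2,8].
(2·3+1)(2·5+1)(2·6+1) = 1001
Δ: 2! 4! 8! / 15! → 1/675675
sum: t=0:+1/8640 t=1:−1/2304 t=2:+1/8640 = -7/34560
3j²(3 5 6; 0 0 0) = Δ·Π!·Σ² = 7/429  (sign -1)
sum: t=0:+1/11520 t=1:−1/4320 t=2:+1/27648 = -1/9216
3j²(3 5 6; 1 1 -2) = Δ·Π!·Σ² = 2/143  (sign -1)
combine: 4πI² = 1001·7/429·2/143 = 98/429
take √, sign +1: I = 0.13482780

0.134828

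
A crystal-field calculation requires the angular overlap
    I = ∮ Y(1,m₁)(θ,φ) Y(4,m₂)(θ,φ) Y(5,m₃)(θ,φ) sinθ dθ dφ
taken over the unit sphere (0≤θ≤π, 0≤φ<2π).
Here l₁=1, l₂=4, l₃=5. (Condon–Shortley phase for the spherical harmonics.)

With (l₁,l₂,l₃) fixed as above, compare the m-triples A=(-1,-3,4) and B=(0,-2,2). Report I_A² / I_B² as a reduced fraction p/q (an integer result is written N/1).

12/7

Same 1,4,5: normalisation and zero-m 3j drop out of the ratio.
A: Δ: 0! 2! 8! / 11! → 1/495; sum: t=0:+1/10080 = 1/10080; 3j²(1 4 5; -1 -3 4) = Δ·Π!·Σ² = 4/55  (sign -1)
B: Δ: 0! 2! 8! / 11! → 1/495; sum: t=0:+1/1440 = 1/1440; 3j²(1 4 5; 0 -2 2) = Δ·Π!·Σ² = 7/165  (sign -1)
I_A²/I_B² = (4/55)/(7/165) = 12/7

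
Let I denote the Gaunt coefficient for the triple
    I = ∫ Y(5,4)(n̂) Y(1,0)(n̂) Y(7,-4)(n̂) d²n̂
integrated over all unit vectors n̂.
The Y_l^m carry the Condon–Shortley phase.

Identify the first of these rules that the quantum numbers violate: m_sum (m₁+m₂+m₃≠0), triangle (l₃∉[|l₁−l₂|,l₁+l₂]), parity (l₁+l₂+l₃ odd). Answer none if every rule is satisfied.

Σmᵢ = 0  ✓
l₃∈[|l₁−l₂|,l₁+l₂]=[4,6], have l₃=7  ✗
Σlᵢ = 13 ⇒ odd

triangle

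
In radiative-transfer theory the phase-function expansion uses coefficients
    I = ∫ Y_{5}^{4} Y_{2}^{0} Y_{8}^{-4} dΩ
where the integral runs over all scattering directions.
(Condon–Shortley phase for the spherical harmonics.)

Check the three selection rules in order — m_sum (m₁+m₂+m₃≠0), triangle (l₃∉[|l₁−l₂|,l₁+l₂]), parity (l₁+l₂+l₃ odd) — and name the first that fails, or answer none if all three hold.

triangle

azimuthal sum: 4 + 0 − 4 = 0  ✓
3 ≤ 8 ≤ 7 (triangle on l)  ✗
L = 5 + 2 + 8 = 15 (odd)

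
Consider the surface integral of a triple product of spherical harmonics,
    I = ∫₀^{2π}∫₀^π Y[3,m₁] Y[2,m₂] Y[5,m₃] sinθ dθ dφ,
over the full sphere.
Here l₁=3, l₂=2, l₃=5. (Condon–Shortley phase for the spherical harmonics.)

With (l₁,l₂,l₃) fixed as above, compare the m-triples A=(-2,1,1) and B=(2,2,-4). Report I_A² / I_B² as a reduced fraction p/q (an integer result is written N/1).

4/21

Same 3,2,5: normalisation and zero-m 3j drop out of the ratio.
A: Δ: 0! 6! 4! / 11! → 1/2310; sum: t=0:+1/720 = 1/720; 3j²(3 2 5; -2 1 1) = Δ·Π!·Σ² = 4/385  (sign +1)
B: Δ: 0! 6! 4! / 11! → 1/2310; sum: t=0:+1/2880 = 1/2880; 3j²(3 2 5; 2 2 -4) = Δ·Π!·Σ² = 3/55  (sign -1)
I_A²/I_B² = (4/385)/(3/55) = 4/21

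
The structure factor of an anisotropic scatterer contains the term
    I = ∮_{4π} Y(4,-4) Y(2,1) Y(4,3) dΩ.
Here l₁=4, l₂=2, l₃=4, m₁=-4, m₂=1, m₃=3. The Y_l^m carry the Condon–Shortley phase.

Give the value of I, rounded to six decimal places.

Checks pass: Σm=0; 10 even; l₃=4∈[2,6].
(2·4+1)(2·2+1)(2·4+1) = 405
Δ: 2! 6! 2! / 11! → 1/13860
sum: t=0:+1/192 t=1:−1/36 t=2:+1/192 = -5/288
3j²(4 2 4; 0 0 0) = Δ·Π!·Σ² = 20/693  (sign -1)
sum: t=2:+1/1440 = 1/1440
3j²(4 2 4; -4 1 3) = Δ·Π!·Σ² = 7/165  (sign -1)
combine: 4πI² = 405·20/693·7/165 = 60/121
take √, sign +1: I = 0.19864517

0.198645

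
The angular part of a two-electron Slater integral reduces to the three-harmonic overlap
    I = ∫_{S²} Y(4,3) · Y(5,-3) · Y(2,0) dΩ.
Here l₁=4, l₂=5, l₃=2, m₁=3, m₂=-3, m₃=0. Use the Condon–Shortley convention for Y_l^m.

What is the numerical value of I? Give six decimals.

0.000000

l₁+l₂+l₃=11 is odd: 3j(l;000)=0 ⇒ I=0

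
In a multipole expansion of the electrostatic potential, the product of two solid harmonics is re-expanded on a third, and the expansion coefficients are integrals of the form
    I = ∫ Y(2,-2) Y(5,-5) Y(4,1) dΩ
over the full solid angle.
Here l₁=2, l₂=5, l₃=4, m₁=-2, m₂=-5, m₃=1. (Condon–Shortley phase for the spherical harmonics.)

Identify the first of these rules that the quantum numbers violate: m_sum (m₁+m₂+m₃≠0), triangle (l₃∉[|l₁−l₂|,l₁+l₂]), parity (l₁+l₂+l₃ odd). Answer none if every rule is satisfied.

azimuthal sum: -2 − 5 + 1 = -6  ✗
3 ≤ 4 ≤ 7 (triangle on l)
L = 2 + 5 + 4 = 11 (odd)

m_sum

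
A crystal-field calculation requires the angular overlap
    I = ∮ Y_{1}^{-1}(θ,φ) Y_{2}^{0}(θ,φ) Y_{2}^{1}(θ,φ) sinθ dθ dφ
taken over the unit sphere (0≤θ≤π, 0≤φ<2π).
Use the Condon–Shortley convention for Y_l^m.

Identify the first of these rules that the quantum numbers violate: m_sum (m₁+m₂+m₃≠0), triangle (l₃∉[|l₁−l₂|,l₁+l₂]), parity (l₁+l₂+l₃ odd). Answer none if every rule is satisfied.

azimuthal sum: -1 + 0 + 1 = 0  ✓
1 ≤ 2 ≤ 3 (triangle on l)  ✓
L = 1 + 2 + 2 = 5 (odd)  ✗

parity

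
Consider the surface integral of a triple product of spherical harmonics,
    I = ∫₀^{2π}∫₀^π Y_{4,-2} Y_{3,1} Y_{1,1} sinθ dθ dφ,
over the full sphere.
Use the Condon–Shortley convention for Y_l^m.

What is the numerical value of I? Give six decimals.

0.238414

Checks pass: Σm=0; 8 even; l₃=1∈[1,7].
(2·4+1)(2·3+1)(2·1+1) = 189
Δ: 6! 2! 0! / 9! → 1/252
sum: t=3:−1/36 = -1/36
3j²(4 3 1; 0 0 0) = Δ·Π!·Σ² = 4/63  (sign +1)
sum: t=4:+1/96 = 1/96
3j²(4 3 1; -2 1 1) = Δ·Π!·Σ² = 5/84  (sign +1)
combine: 4πI² = 189·4/63·5/84 = 5/7
take √, sign +1: I = 0.23841361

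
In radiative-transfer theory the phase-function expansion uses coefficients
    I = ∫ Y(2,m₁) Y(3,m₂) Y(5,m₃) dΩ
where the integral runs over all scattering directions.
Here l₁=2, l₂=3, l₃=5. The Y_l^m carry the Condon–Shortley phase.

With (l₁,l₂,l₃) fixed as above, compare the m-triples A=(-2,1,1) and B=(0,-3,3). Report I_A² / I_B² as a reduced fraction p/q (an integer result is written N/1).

15/28

Same 2,3,5: normalisation and zero-m 3j drop out of the ratio.
A: Δ: 0! 4! 6! / 11! → 1/2310; sum: t=0:+1/1152 = 1/1152; 3j²(2 3 5; -2 1 1) = Δ·Π!·Σ² = 1/154  (sign +1)
B: Δ: 0! 4! 6! / 11! → 1/2310; sum: t=0:+1/2880 = 1/2880; 3j²(2 3 5; 0 -3 3) = Δ·Π!·Σ² = 2/165  (sign +1)
I_A²/I_B² = (1/154)/(2/165) = 15/28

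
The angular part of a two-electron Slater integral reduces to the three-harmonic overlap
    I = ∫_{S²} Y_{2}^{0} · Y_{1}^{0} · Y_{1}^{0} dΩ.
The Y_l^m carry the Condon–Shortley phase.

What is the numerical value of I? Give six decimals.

0.252313

Rules hold: Σm=0, L=4 even, 1≤1≤3.
N = 5·3·3 = 45
Δ = 2!·2!·0!/5! = 1/30
Racah Σ t=1..1: t=1:−1/1 = -1/1
⇒ 3j(2 1 1; 0 0 0)² = 2/15, sgn +1
(m-triple is (0,0,0) — same symbol as above.)
4πI² = N·(3j₀)²·(3jₘ)² = 4/5
I = +1·√(0.8/4π) = 0.25231325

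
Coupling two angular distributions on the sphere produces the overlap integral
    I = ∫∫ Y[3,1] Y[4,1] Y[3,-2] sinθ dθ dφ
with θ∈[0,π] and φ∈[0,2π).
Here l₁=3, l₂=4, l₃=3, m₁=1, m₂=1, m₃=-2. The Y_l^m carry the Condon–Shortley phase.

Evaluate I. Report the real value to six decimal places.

0.145070

Rules hold: Σm=0, L=10 even, 1≤3≤7.
N = 7·9·7 = 441
Δ = 4!·2!·4!/11! = 1/34650
Racah Σ t=1..3: t=1:−1/72 t=2:+1/16 t=3:−1/72 = 5/144
⇒ 3j(3 4 3; 0 0 0)² = 2/77, sgn -1
Racah Σ t=1..2: t=1:−1/144 t=2:+1/48 = 1/72
⇒ 3j(3 4 3; 1 1 -2)² = 16/693, sgn -1
4πI² = N·(3j₀)²·(3jₘ)² = 32/121
I = +1·√(0.264463/4π) = 0.14506992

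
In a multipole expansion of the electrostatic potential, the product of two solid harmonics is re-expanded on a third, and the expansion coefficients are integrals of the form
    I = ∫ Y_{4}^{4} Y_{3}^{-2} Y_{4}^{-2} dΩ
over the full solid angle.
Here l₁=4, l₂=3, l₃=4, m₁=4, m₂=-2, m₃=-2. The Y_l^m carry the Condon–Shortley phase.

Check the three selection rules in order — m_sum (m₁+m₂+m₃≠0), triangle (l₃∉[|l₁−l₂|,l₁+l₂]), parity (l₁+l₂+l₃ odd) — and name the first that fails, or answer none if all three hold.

parity

Σmᵢ = 0  ✓
l₃∈[|l₁−l₂|,l₁+l₂]=[1,7], have l₃=4  ✓
Σlᵢ = 11 ⇒ odd  ✗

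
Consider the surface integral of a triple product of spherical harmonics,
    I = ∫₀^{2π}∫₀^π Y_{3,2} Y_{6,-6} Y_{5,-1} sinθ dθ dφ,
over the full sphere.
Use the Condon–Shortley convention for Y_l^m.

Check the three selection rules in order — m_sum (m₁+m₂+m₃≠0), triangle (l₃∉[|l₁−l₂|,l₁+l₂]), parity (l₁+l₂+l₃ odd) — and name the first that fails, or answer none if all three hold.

azimuthal sum: 2 − 6 − 1 = -5  ✗
3 ≤ 5 ≤ 9 (triangle on l)
L = 3 + 6 + 5 = 14 (even)

m_sum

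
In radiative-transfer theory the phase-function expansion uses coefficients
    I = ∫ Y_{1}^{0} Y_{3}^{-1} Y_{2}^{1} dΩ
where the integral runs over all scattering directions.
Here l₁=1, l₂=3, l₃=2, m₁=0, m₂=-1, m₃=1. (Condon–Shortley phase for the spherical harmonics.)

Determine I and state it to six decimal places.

Rules hold: Σm=0, L=6 even, 2≤2≤4.
N = 3·7·5 = 105
Δ = 2!·0!·4!/7! = 1/105
Racah Σ t=1..1: t=1:−1/4 = -1/4
⇒ 3j(1 3 2; 0 0 0)² = 3/35, sgn -1
Racah Σ t=1..1: t=1:−1/6 = -1/6
⇒ 3j(1 3 2; 0 -1 1)² = 8/105, sgn +1
4πI² = N·(3j₀)²·(3jₘ)² = 24/35
I = -1·√(0.685714/4π) = -0.23359668

-0.233597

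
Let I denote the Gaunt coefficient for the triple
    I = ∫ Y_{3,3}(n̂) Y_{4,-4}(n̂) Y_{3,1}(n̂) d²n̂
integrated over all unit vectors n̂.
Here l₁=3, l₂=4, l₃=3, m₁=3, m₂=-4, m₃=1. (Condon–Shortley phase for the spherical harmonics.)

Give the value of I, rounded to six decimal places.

Rules hold: Σm=0, L=10 even, 1≤3≤7.
N = 7·9·7 = 441
Δ = 4!·2!·4!/11! = 1/34650
Racah Σ t=1..3: t=1:−1/72 t=2:+1/16 t=3:−1/72 = 5/144
⇒ 3j(3 4 3; 0 0 0)² = 2/77, sgn -1
Racah Σ t=0..0: t=0:+1/1152 = 1/1152
⇒ 3j(3 4 3; 3 -4 1)² = 1/33, sgn +1
4πI² = N·(3j₀)²·(3jₘ)² = 42/121
I = -1·√(0.347107/4π) = -0.16619847

-0.166198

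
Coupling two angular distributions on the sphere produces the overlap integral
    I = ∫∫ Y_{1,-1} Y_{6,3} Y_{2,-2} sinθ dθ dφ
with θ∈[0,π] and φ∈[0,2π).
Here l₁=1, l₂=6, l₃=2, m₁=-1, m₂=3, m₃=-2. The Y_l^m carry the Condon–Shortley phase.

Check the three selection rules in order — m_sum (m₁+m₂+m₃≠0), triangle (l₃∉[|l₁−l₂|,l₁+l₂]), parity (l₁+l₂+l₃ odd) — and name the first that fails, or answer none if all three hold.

azimuthal sum: -1 + 3 − 2 = 0  ✓
5 ≤ 2 ≤ 7 (triangle on l)  ✗
L = 1 + 6 + 2 = 9 (odd)

triangle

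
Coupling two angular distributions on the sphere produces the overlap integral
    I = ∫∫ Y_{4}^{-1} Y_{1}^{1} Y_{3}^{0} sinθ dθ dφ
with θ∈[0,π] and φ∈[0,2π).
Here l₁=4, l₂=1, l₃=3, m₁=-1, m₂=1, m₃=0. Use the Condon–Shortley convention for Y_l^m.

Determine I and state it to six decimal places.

m-sum 0 ✓  L=8 even ✓  3≤3≤5 ✓
Π(2lᵢ+1) = 9×3×7 = 189
triangle coeff Δ(4,1,3) = 1/252
Σ_t [1,1]: t=1:−1/36 = -1/36
(3j)²=4/63 [(4 1 3; 0 0 0)], sign=+1
Σ_t [2,2]: t=2:+1/72 = 1/72
(3j)²=5/126 [(4 1 3; -1 1 0)], sign=-1
⇒ 4πI² = 10/21
I = (-1)√(10/21/(4π)) = -0.19466390

-0.194664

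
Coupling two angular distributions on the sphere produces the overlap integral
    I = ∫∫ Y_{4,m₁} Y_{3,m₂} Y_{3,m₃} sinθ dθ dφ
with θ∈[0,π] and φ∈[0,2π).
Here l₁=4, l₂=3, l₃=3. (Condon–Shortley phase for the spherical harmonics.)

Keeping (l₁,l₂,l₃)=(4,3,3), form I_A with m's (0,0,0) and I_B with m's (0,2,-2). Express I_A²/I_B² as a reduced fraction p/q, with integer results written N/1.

36/49

l's match ⇒ only the (l;m) 3-j factors differ between A and B.
A: triangle coeff Δ(4,3,3) = 1/34650; Σ_t [1,3]: t=1:−1/72 t=2:+1/16 t=3:−1/72 = 5/144; (3j)²=2/77 [(4 3 3; 0 0 0)], sign=-1
B: triangle coeff Δ(4,3,3) = 1/34650; Σ_t [3,4]: t=3:−1/72 t=4:+1/576 = -7/576; (3j)²=7/198 [(4 3 3; 0 2 -2)], sign=+1
I_A²/I_B² = (2/77)/(7/198) = 36/49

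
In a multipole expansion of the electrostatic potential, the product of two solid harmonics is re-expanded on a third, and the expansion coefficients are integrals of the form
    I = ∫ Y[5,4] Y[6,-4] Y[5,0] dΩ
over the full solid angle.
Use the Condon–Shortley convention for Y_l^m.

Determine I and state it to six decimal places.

-0.082328

Checks pass: Σm=0; 16 even; l₃=5∈[1,11].
(2·5+1)(2·6+1)(2·5+1) = 1573
Δ: 6! 4! 6! / 17! → 1/28588560
sum: t=1:−1/345600 t=2:+1/13824 t=3:−1/5184 t=4:+1/13824 t=5:−1/345600 = -7/129600
3j²(5 6 5; 0 0 0) = Δ·Π!·Σ² = 80/7293  (sign +1)
sum: t=0:+1/207360 t=1:−1/345600 = 1/518400
3j²(5 6 5; 4 -4 0) = Δ·Π!·Σ² = 12/2431  (sign -1)
combine: 4πI² = 1573·80/7293·12/2431 = 320/3757
take √, sign -1: I = -0.08232836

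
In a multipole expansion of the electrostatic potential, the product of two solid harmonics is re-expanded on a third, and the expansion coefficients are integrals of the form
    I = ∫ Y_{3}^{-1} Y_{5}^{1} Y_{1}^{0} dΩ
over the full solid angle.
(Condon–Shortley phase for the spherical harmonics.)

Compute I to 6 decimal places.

l₃=1 ∉ [2,8] — triangle fails ⇒ I = 0

0.000000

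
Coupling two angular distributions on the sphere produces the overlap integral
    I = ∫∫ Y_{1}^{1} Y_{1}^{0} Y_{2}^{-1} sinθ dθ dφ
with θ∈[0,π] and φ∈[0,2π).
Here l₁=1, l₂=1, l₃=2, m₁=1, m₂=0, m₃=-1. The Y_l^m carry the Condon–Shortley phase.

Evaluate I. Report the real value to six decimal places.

-0.218510

Checks pass: Σm=0; 4 even; l₃=2∈[0,2].
(2·1+1)(2·1+1)(2·2+1) = 45
Δ: 0! 2! 2! / 5! → 1/30
sum: t=0:+1/1 = 1/1
3j²(1 1 2; 0 0 0) = Δ·Π!·Σ² = 2/15  (sign +1)
sum: t=0:+1/2 = 1/2
3j²(1 1 2; 1 0 -1) = Δ·Π!·Σ² = 1/10  (sign -1)
combine: 4πI² = 45·2/15·1/10 = 3/5
take √, sign -1: I = -0.21850969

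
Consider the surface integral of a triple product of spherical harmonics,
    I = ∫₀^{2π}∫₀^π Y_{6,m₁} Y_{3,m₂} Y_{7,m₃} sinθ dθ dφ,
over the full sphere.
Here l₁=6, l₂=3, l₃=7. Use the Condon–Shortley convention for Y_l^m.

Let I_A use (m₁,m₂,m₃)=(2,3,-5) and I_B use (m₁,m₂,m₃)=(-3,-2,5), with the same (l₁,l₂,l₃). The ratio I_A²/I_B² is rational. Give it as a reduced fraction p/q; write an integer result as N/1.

54/25

l's match ⇒ only the (l;m) 3-j factors differ between A and B.
A: triangle coeff Δ(6,3,7) = 1/2042040; Σ_t [2,2]: t=2:+1/3870720 = 1/3870720; (3j)²=135/6188 [(6 3 7; 2 3 -5)], sign=+1
B: triangle coeff Δ(6,3,7) = 1/2042040; Σ_t [0,1]: t=0:+1/4354560 t=1:−1/1935360 = -1/3483648; (3j)²=125/12376 [(6 3 7; -3 -2 5)], sign=-1
I_A²/I_B² = (135/6188)/(125/12376) = 54/25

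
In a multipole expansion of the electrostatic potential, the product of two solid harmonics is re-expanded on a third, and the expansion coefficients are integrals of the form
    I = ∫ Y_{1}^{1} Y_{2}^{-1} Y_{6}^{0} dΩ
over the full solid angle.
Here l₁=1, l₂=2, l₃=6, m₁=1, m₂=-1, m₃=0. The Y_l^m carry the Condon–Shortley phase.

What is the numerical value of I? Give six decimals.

0.000000

|1−2|≤6≤1+2 violated ⇒ I = 0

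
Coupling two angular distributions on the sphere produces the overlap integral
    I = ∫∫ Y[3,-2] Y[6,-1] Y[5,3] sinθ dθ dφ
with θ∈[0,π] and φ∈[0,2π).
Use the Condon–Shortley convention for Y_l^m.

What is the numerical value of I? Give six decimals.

m-sum 0 ✓  L=14 even ✓  3≤5≤9 ✓
Π(2lᵢ+1) = 7×13×11 = 1001
triangle coeff Δ(3,6,5) = 1/675675
Σ_t [1,3]: t=1:−1/8640 t=2:+1/2304 t=3:−1/8640 = 7/34560
(3j)²=7/429 [(3 6 5; 0 0 0)], sign=-1
Σ_t [3,4]: t=3:−1/17280 t=4:+1/120960 = -1/20160
(3j)²=64/3003 [(3 6 5; -2 -1 3)], sign=-1
⇒ 4πI² = 448/1287
I = (+1)√(448/1287/(4π)) = 0.16643505

0.166435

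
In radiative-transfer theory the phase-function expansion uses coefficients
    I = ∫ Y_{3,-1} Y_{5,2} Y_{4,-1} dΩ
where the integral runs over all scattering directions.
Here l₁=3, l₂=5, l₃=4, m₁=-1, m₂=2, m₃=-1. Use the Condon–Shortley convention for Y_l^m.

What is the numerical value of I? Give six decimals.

0.148044

m-sum 0 ✓  L=12 even ✓  2≤4≤8 ✓
Π(2lᵢ+1) = 7×11×9 = 693
triangle coeff Δ(3,5,4) = 1/180180
Σ_t [1,3]: t=1:−1/576 t=2:+1/144 t=3:−1/576 = 1/288
(3j)²=20/1001 [(3 5 4; 0 0 0)], sign=+1
Σ_t [2,4]: t=2:+1/960 t=3:−1/288 t=4:+1/1728 = -1/540
(3j)²=128/6435 [(3 5 4; -1 2 -1)], sign=+1
⇒ 4πI² = 512/1859
I = (+1)√(512/1859/(4π)) = 0.14804384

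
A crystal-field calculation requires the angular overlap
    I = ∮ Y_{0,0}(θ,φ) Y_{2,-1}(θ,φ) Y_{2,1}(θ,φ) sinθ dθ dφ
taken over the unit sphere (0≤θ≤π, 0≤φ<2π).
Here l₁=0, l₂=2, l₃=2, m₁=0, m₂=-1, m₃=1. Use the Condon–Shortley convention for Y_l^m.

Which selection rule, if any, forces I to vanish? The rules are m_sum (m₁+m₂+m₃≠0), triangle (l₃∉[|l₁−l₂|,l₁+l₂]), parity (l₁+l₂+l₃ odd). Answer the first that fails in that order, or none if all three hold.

none

azimuthal sum: 0 − 1 + 1 = 0  ✓
2 ≤ 2 ≤ 2 (triangle on l)  ✓
L = 0 + 2 + 2 = 4 (even)  ✓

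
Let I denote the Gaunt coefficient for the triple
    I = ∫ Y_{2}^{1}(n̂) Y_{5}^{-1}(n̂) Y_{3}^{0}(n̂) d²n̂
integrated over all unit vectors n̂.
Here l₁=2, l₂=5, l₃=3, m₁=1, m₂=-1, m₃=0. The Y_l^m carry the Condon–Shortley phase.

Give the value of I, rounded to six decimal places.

Checks pass: Σm=0; 10 even; l₃=3∈[3,7].
(2·2+1)(2·5+1)(2·3+1) = 385
Δ: 4! 0! 6! / 11! → 1/2310
sum: t=2:+1/144 = 1/144
3j²(2 5 3; 0 0 0) = Δ·Π!·Σ² = 10/231  (sign -1)
sum: t=1:−1/216 = -1/216
3j²(2 5 3; 1 -1 0) = Δ·Π!·Σ² = 8/231  (sign +1)
combine: 4πI² = 385·10/231·8/231 = 400/693
take √, sign -1: I = -0.21431790

-0.214318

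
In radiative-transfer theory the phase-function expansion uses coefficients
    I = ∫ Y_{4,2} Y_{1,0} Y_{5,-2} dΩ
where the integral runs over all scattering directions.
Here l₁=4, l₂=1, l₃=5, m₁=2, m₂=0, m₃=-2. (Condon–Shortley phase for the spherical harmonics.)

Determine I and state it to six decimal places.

0.225034

Rules hold: Σm=0, L=10 even, 3≤5≤5.
N = 9·3·11 = 297
Δ = 0!·8!·2!/11! = 1/495
Racah Σ t=0..0: t=0:+1/576 = 1/576
⇒ 3j(4 1 5; 0 0 0)² = 5/99, sgn -1
Racah Σ t=0..0: t=0:+1/1440 = 1/1440
⇒ 3j(4 1 5; 2 0 -2)² = 7/165, sgn -1
4πI² = N·(3j₀)²·(3jₘ)² = 7/11
I = +1·√(0.636364/4π) = 0.22503380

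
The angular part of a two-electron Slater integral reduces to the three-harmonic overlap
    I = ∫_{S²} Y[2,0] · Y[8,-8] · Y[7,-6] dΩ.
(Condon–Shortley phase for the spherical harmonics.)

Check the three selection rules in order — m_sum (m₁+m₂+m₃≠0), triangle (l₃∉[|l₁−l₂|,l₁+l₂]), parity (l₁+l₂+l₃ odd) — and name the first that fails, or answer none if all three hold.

azimuthal sum: 0 − 8 − 6 = -14  ✗
6 ≤ 7 ≤ 10 (triangle on l)
L = 2 + 8 + 7 = 17 (odd)

m_sum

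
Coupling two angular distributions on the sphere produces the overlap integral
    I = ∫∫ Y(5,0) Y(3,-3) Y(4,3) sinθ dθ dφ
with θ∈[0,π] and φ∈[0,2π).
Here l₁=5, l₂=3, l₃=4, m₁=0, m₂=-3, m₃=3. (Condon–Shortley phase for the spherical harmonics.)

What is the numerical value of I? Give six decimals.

m-sum 0 ✓  L=12 even ✓  2≤4≤8 ✓
Π(2lᵢ+1) = 11×7×9 = 693
triangle coeff Δ(5,3,4) = 1/180180
Σ_t [1,3]: t=1:−1/576 t=2:+1/144 t=3:−1/576 = 1/288
(3j)²=20/1001 [(5 3 4; 0 0 0)], sign=+1
Σ_t [0,0]: t=0:+1/5760 = 1/5760
(3j)²=5/572 [(5 3 4; 0 -3 3)], sign=-1
⇒ 4πI² = 225/1859
I = (-1)√(225/1859/(4π)) = -0.09814013

-0.098140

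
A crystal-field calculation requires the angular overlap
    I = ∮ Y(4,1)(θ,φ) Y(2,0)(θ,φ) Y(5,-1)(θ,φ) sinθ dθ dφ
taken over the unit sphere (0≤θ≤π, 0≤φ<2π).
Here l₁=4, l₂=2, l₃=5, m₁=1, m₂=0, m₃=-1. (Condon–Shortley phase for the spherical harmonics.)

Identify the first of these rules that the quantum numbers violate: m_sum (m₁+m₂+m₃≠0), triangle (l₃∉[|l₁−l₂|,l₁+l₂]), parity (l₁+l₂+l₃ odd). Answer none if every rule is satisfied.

Σmᵢ = 0  ✓
l₃∈[|l₁−l₂|,l₁+l₂]=[2,6], have l₃=5  ✓
Σlᵢ = 11 ⇒ odd  ✗

parity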